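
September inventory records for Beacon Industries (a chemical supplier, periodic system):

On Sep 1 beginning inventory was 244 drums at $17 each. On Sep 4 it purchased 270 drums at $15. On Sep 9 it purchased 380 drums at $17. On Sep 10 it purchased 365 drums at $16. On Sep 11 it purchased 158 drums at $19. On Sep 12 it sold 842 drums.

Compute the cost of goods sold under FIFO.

COGS = $13,774

Sep 12, 842 sold [FIFO — oldest first]: 244 @ $17 + 270 @ $15 + 328 @ $17 = $13,774
Ending inventory: 52 @ $17 + 365 @ $16 + 158 @ $19 = $9,726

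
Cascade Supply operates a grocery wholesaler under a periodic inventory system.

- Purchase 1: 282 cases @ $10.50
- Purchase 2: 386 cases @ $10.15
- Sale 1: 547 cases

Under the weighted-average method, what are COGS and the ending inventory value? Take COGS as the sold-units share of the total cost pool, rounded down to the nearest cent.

Sale 1, sell 547: 547/668 × $6,878.90 → $5,632.87
Ending inventory (cost pool remaining) = $1,246.03

COGS = $5,632.87; ending inventory = $1,246.03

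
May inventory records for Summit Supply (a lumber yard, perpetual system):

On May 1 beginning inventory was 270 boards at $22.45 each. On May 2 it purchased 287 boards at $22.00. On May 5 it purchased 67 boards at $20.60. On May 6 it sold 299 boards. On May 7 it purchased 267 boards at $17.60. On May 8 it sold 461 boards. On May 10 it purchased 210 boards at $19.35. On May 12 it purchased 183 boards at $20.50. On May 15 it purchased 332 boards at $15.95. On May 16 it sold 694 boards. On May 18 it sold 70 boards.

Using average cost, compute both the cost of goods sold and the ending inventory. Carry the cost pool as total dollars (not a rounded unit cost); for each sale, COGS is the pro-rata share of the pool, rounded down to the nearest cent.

After May 1: 270 on hand, pool $6,061.50 (≈ $22.4500 each)
After May 2: 557 on hand, pool $12,375.50 (≈ $22.2181 each)
After May 5: 624 on hand, pool $13,755.70 (≈ $22.0444 each)
May 6, sell 299: 299/624 × $13,755.70 → $6,591.27
After May 7: 592 on hand, pool $11,863.63 (≈ $20.0399 each)
May 8, sell 461: 461/592 × $11,863.63 → $9,238.40
After May 10: 341 on hand, pool $6,688.73 (≈ $19.6150 each)
After May 12: 524 on hand, pool $10,440.23 (≈ $19.9241 each)
After May 15: 856 on hand, pool $15,735.63 (≈ $18.3827 each)
May 16, sell 694: 694/856 × $15,735.63 → $12,757.62
May 18, sell 70: 70/162 × $2,978.01 → $1,286.79
Total COGS = $6,591.27 + $9,238.40 + $12,757.62 + $1,286.79 = $29,874.08
Ending inventory (cost pool remaining) = $1,691.22

COGS = $29,874.08; ending inventory = $1,691.22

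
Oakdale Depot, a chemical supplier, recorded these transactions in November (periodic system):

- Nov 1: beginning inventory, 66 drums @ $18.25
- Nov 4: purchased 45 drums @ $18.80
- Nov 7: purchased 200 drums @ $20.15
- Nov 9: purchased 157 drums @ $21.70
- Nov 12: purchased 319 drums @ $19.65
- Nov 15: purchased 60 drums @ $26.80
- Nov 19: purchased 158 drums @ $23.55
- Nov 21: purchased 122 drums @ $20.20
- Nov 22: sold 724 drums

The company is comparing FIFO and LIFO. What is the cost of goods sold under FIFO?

FIFO COGS: 66 @ $18.25 + 45 @ $18.80 + 200 @ $20.15 + 157 @ $21.70 + 256 @ $19.65 = $14,517.80
LIFO COGS: 122 @ $20.20 + 158 @ $23.55 + 60 @ $26.80 + 319 @ $19.65 + 65 @ $21.70 = $15,472.15

COGS = $14,517.80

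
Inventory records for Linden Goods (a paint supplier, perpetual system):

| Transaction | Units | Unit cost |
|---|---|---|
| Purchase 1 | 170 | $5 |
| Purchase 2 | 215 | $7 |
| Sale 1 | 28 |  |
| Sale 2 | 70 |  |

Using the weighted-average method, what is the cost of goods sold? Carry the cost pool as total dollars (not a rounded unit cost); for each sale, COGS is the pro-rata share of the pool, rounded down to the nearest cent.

After Purchase 1: 170 on hand, pool $850.00 (≈ $5.0000 each)
After Purchase 2: 385 on hand, pool $2,355.00 (≈ $6.1169 each)
Sale 1, sell 28: 28/385 × $2,355.00 → $171.27
Sale 2, sell 70: 70/357 × $2,183.73 → $428.18
Total COGS = $171.27 + $428.18 = $599.45
Ending inventory (cost pool remaining) = $1,755.55
Check: goods available $2,355.00 = COGS $599.45 + ending $1,755.55

COGS = $599.45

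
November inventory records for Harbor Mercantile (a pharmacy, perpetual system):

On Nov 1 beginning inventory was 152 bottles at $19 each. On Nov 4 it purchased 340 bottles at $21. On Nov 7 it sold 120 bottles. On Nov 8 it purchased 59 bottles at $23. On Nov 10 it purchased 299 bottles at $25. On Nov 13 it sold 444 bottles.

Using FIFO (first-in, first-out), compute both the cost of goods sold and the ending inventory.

Nov 7, 120 sold [FIFO — oldest first]: 120 @ $19 = $2,280
Nov 13, 444 sold [FIFO — oldest first]: 32 @ $19 + 340 @ $21 + 59 @ $23 + 13 @ $25 = $9,430
Total COGS = $2,280 + $9,430 = $11,710
Ending inventory: 286 @ $25 = $7,150

COGS = $11,710; ending inventory = $7,150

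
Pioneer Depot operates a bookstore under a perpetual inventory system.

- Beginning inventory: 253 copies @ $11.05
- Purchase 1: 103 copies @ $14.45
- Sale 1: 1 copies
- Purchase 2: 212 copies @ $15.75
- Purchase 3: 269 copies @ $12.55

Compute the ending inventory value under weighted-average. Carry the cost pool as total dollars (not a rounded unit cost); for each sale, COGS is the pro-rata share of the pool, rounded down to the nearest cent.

After Beginning: 253 on hand, pool $2,795.65 (≈ $11.0500 each)
After Purchase 1: 356 on hand, pool $4,284.00 (≈ $12.0337 each)
Sale 1, sell 1: 1/356 × $4,284.00 → $12.03
After Purchase 2: 567 on hand, pool $7,610.97 (≈ $13.4232 each)
After Purchase 3: 836 on hand, pool $10,986.92 (≈ $13.1422 each)
Ending inventory (cost pool remaining) = $10,986.92

Ending inventory = $10,986.92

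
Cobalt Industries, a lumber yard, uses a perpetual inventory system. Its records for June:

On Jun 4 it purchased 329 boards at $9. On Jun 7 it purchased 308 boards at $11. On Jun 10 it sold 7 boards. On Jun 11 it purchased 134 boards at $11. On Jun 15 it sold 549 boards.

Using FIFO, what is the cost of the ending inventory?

Jun 10, 7 sold [FIFO — oldest first]: 7 @ $9 = $63
Jun 15, 549 sold [FIFO — oldest first]: 322 @ $9 + 227 @ $11 = $5,395
Total COGS = $63 + $5,395 = $5,458
Ending inventory: 81 @ $11 + 134 @ $11 = $2,365

Ending inventory = $2,365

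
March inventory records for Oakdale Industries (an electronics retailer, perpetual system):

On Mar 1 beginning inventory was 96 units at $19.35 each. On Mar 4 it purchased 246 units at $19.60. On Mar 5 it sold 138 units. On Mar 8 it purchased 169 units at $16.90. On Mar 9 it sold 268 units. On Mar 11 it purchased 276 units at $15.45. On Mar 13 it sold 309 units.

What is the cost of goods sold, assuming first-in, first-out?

COGS = $12,687.10

Mar 5, 138 sold [FIFO — oldest first]: 96 @ $19.35 + 42 @ $19.60 = $2,680.80
Mar 9, 268 sold [FIFO — oldest first]: 204 @ $19.60 + 64 @ $16.90 = $5,080.00
Mar 13, 309 sold [FIFO — oldest first]: 105 @ $16.90 + 204 @ $15.45 = $4,926.30
Total COGS = $2,680.80 + $5,080.00 + $4,926.30 = $12,687.10
Ending inventory: 72 @ $15.45 = $1,112.40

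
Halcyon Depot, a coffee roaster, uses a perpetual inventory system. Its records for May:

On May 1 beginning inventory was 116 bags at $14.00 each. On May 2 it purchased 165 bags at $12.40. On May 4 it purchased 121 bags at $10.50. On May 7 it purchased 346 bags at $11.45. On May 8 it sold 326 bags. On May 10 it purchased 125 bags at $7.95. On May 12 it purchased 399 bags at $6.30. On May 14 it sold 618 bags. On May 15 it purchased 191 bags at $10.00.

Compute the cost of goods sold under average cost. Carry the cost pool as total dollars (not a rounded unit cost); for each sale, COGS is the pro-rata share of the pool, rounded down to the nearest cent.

After May 1: 116 on hand, pool $1,624.00 (≈ $14.0000 each)
After May 2: 281 on hand, pool $3,670.00 (≈ $13.0605 each)
After May 4: 402 on hand, pool $4,940.50 (≈ $12.2898 each)
After May 7: 748 on hand, pool $8,902.20 (≈ $11.9013 each)
May 8, sell 326: 326/748 × $8,902.20 → $3,879.83
After May 10: 547 on hand, pool $6,016.12 (≈ $10.9984 each)
After May 12: 946 on hand, pool $8,529.82 (≈ $9.0167 each)
May 14, sell 618: 618/946 × $8,529.82 → $5,572.33
After May 15: 519 on hand, pool $4,867.49 (≈ $9.3786 each)
Total COGS = $3,879.83 + $5,572.33 = $9,452.16
Ending inventory (cost pool remaining) = $4,867.49
Check: goods available $14,319.65 = COGS $9,452.16 + ending $4,867.49

COGS = $9,452.16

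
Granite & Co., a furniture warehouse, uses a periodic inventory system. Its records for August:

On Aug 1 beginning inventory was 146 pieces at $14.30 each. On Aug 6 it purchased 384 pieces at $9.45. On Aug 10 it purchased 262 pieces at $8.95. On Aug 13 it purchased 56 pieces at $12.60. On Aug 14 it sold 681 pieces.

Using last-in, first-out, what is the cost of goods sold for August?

COGS = $6,480.85

Aug 14, 681 sold [LIFO — newest first]: 56 @ $12.60 + 262 @ $8.95 + 363 @ $9.45 = $6,480.85
Ending inventory: 146 @ $14.30 + 21 @ $9.45 = $2,286.25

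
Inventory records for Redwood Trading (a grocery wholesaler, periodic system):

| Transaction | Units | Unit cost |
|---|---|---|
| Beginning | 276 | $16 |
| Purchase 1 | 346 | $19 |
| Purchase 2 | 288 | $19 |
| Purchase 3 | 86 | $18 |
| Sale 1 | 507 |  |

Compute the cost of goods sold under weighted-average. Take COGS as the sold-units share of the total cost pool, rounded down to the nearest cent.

COGS = $9,167.74

Sale 1, sell 507: 507/996 × $18,010.00 → $9,167.74
Ending inventory (cost pool remaining) = $8,842.26
Check: goods available $18,010.00 = COGS $9,167.74 + ending $8,842.26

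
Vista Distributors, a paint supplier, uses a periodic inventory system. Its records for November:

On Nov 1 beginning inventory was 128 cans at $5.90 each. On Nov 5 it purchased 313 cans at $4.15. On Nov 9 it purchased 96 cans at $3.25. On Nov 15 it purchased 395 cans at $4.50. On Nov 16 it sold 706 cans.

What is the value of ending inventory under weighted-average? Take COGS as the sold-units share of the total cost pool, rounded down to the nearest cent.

Ending inventory = $1,004.80

Nov 16, sell 706: 706/932 × $4,143.65 → $3,138.85
Ending inventory (cost pool remaining) = $1,004.80
Check: goods available $4,143.65 = COGS $3,138.85 + ending $1,004.80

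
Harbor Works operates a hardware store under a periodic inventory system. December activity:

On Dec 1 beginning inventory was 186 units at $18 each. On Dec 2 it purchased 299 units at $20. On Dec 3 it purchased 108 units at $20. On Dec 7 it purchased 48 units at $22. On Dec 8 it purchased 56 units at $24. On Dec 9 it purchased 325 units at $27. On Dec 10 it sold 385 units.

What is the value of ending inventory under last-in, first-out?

Dec 10, 385 sold [LIFO — newest first]: 325 @ $27 + 56 @ $24 + 4 @ $22 = $10,207
Ending inventory: 186 @ $18 + 299 @ $20 + 108 @ $20 + 44 @ $22 = $12,456

Ending inventory = $12,456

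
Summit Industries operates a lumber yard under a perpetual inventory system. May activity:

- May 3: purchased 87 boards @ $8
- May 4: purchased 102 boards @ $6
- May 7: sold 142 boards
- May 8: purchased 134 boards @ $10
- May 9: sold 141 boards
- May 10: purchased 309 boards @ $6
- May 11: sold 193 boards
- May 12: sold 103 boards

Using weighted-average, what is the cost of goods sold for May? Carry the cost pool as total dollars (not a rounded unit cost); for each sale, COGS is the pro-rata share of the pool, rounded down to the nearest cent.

After May 3: 87 on hand, pool $696.00 (≈ $8.0000 each)
After May 4: 189 on hand, pool $1,308.00 (≈ $6.9206 each)
May 7, sell 142: 142/189 × $1,308.00 → $982.73
After May 8: 181 on hand, pool $1,665.27 (≈ $9.2004 each)
May 9, sell 141: 141/181 × $1,665.27 → $1,297.25
After May 10: 349 on hand, pool $2,222.02 (≈ $6.3668 each)
May 11, sell 193: 193/349 × $2,222.02 → $1,228.79
May 12, sell 103: 103/156 × $993.23 → $655.78
Total COGS = $982.73 + $1,297.25 + $1,228.79 + $655.78 = $4,164.55
Ending inventory (cost pool remaining) = $337.45

COGS = $4,164.55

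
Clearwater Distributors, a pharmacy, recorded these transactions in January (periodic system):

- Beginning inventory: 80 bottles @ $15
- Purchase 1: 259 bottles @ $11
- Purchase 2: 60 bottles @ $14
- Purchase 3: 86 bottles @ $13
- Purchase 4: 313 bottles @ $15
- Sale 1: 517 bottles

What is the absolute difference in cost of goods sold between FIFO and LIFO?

$804

FIFO COGS: 80 @ $15 + 259 @ $11 + 60 @ $14 + 86 @ $13 + 32 @ $15 = $6,487
LIFO COGS: 313 @ $15 + 86 @ $13 + 60 @ $14 + 58 @ $11 = $7,291
Difference = |$6,487 − $7,291| = $804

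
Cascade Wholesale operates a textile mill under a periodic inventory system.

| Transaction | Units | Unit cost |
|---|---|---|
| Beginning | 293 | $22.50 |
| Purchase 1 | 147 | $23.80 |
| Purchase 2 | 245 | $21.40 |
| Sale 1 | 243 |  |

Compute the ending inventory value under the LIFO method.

Sale 1 (243) [LIFO — newest first]: 243 @ $21.40 = $5,200.20
Ending inventory: 293 @ $22.50 + 147 @ $23.80 + 2 @ $21.40 = $10,133.90

Ending inventory = $10,133.90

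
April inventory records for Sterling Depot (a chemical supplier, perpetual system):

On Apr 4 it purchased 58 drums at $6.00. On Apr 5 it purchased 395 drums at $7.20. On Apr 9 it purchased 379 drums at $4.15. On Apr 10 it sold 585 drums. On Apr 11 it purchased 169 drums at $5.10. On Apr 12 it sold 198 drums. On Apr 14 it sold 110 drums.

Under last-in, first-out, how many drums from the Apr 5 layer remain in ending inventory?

Apr 10, 585 sold [LIFO — newest first]: 379 @ $4.15 + 206 @ $7.20 = $3,056.05
Apr 12, 198 sold [LIFO — newest first]: 169 @ $5.10 + 29 @ $7.20 = $1,070.70
Apr 14, 110 sold [LIFO — newest first]: 110 @ $7.20 = $792.00
Total COGS = $3,056.05 + $1,070.70 + $792.00 = $4,918.75
Ending inventory: 58 @ $6.00 + 50 @ $7.20 = $708.00

50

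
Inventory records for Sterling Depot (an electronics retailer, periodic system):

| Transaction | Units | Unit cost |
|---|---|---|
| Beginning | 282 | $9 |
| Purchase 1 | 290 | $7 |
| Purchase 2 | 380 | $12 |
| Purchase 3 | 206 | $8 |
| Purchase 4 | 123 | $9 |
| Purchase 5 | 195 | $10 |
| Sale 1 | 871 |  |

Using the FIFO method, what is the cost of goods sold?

COGS = $8,156

Sale 1 (871) [FIFO — oldest first]: 282 @ $9 + 290 @ $7 + 299 @ $12 = $8,156
Ending inventory: 81 @ $12 + 206 @ $8 + 123 @ $9 + 195 @ $10 = $5,677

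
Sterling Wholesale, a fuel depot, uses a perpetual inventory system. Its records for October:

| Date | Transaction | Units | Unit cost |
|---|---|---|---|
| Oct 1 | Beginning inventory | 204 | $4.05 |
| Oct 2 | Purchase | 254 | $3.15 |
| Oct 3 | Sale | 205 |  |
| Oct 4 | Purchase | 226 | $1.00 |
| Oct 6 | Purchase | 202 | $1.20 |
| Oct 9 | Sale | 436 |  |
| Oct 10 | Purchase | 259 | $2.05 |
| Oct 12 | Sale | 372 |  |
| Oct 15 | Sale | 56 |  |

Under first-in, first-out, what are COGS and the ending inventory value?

Oct 3, 205 sold [FIFO — oldest first]: 204 @ $4.05 + 1 @ $3.15 = $829.35
Oct 9, 436 sold [FIFO — oldest first]: 253 @ $3.15 + 183 @ $1.00 = $979.95
Oct 12, 372 sold [FIFO — oldest first]: 43 @ $1.00 + 202 @ $1.20 + 127 @ $2.05 = $545.75
Oct 15, 56 sold [FIFO — oldest first]: 56 @ $2.05 = $114.80
Total COGS = $829.35 + $979.95 + $545.75 + $114.80 = $2,469.85
Ending inventory: 76 @ $2.05 = $155.80

COGS = $2,469.85; ending inventory = $155.80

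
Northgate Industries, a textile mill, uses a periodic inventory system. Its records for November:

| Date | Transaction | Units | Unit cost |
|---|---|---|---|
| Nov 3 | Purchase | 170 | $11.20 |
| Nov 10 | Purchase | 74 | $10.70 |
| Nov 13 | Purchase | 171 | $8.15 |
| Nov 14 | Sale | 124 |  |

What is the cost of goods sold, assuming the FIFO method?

Nov 14, 124 sold [FIFO — oldest first]: 124 @ $11.20 = $1,388.80
Ending inventory: 46 @ $11.20 + 74 @ $10.70 + 171 @ $8.15 = $2,700.65
Check: goods available $4,089.45 = COGS $1,388.80 + ending $2,700.65

COGS = $1,388.80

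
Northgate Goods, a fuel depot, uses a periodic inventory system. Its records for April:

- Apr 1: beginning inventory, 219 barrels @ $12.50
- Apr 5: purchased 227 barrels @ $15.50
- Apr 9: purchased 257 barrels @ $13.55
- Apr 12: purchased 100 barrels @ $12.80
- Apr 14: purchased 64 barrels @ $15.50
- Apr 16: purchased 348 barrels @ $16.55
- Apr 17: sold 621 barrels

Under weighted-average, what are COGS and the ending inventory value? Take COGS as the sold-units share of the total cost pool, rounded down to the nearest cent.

COGS = $9,082.31; ending inventory = $8,687.44

Apr 17, sell 621: 621/1215 × $17,769.75 → $9,082.31
Ending inventory (cost pool remaining) = $8,687.44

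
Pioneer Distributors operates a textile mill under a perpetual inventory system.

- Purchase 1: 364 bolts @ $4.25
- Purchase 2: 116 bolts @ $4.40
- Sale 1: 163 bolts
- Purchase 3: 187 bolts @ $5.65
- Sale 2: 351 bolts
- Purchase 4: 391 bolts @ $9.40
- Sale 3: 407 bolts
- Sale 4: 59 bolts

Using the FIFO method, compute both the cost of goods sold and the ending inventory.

Sale 1 (163) [FIFO — oldest first]: 163 @ $4.25 = $692.75
Sale 2 (351) [FIFO — oldest first]: 201 @ $4.25 + 116 @ $4.40 + 34 @ $5.65 = $1,556.75
Sale 3 (407) [FIFO — oldest first]: 153 @ $5.65 + 254 @ $9.40 = $3,252.05
Sale 4 (59) [FIFO — oldest first]: 59 @ $9.40 = $554.60
Total COGS = $692.75 + $1,556.75 + $3,252.05 + $554.60 = $6,056.15
Ending inventory: 78 @ $9.40 = $733.20

COGS = $6,056.15; ending inventory = $733.20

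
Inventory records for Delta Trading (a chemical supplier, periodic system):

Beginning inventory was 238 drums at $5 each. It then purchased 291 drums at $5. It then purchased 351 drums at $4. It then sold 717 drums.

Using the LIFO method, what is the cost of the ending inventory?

Ending inventory = $815

Sale 1 (717) [LIFO — newest first]: 351 @ $4 + 291 @ $5 + 75 @ $5 = $3,234
Ending inventory: 163 @ $5 = $815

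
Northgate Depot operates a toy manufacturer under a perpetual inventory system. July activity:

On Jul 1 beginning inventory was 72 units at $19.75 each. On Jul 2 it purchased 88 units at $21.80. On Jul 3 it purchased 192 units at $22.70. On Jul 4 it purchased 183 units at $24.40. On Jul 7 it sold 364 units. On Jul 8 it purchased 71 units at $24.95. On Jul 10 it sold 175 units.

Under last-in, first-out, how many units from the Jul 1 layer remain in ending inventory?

67

Jul 7, 364 sold [LIFO — newest first]: 183 @ $24.40 + 181 @ $22.70 = $8,573.90
Jul 10, 175 sold [LIFO — newest first]: 71 @ $24.95 + 11 @ $22.70 + 88 @ $21.80 + 5 @ $19.75 = $4,038.30
Total COGS = $8,573.90 + $4,038.30 = $12,612.20
Ending inventory: 67 @ $19.75 = $1,323.25
Check: goods available $13,935.45 = COGS $12,612.20 + ending $1,323.25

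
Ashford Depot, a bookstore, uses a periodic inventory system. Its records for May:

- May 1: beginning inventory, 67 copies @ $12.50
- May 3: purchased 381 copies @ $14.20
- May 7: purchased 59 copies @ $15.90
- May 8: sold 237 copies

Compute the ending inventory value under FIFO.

Ending inventory = $3,934.30

May 8, 237 sold [FIFO — oldest first]: 67 @ $12.50 + 170 @ $14.20 = $3,251.50
Ending inventory: 211 @ $14.20 + 59 @ $15.90 = $3,934.30
Check: goods available $7,185.80 = COGS $3,251.50 + ending $3,934.30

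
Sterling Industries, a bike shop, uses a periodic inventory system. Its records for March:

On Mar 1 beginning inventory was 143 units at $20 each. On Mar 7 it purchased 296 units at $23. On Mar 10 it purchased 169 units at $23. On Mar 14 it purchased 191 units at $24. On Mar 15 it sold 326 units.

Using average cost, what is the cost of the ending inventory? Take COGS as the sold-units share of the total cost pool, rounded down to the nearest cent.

Mar 15, sell 326: 326/799 × $18,139.00 → $7,400.89
Ending inventory (cost pool remaining) = $10,738.11

Ending inventory = $10,738.11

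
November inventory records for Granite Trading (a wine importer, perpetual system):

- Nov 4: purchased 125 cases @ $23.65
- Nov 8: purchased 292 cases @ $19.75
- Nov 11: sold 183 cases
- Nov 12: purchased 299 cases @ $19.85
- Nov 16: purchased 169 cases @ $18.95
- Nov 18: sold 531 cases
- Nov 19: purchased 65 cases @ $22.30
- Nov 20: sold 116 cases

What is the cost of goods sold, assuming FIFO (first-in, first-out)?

Nov 11, 183 sold [FIFO — oldest first]: 125 @ $23.65 + 58 @ $19.75 = $4,101.75
Nov 18, 531 sold [FIFO — oldest first]: 234 @ $19.75 + 297 @ $19.85 = $10,516.95
Nov 20, 116 sold [FIFO — oldest first]: 2 @ $19.85 + 114 @ $18.95 = $2,200.00
Total COGS = $4,101.75 + $10,516.95 + $2,200.00 = $16,818.70
Ending inventory: 55 @ $18.95 + 65 @ $22.30 = $2,491.75

COGS = $16,818.70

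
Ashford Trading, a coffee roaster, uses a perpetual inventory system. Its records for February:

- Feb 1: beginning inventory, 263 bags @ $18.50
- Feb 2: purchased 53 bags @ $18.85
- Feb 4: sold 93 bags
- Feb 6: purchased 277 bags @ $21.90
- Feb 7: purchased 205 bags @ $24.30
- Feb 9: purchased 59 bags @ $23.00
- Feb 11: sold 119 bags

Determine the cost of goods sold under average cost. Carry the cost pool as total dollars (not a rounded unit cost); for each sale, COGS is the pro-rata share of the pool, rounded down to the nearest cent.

After Feb 1: 263 on hand, pool $4,865.50 (≈ $18.5000 each)
After Feb 2: 316 on hand, pool $5,864.55 (≈ $18.5587 each)
Feb 4, sell 93: 93/316 × $5,864.55 → $1,725.95
After Feb 6: 500 on hand, pool $10,204.90 (≈ $20.4098 each)
After Feb 7: 705 on hand, pool $15,186.40 (≈ $21.5410 each)
After Feb 9: 764 on hand, pool $16,543.40 (≈ $21.6537 each)
Feb 11, sell 119: 119/764 × $16,543.40 → $2,576.78
Total COGS = $1,725.95 + $2,576.78 = $4,302.73
Ending inventory (cost pool remaining) = $13,966.62
Check: goods available $18,269.35 = COGS $4,302.73 + ending $13,966.62

COGS = $4,302.73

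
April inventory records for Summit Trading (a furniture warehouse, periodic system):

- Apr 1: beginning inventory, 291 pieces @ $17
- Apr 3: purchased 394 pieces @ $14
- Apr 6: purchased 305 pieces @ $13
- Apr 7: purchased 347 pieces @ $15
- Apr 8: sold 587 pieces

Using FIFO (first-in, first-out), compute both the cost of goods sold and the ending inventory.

COGS = $9,091; ending inventory = $10,542

Apr 8, 587 sold [FIFO — oldest first]: 291 @ $17 + 296 @ $14 = $9,091
Ending inventory: 98 @ $14 + 305 @ $13 + 347 @ $15 = $10,542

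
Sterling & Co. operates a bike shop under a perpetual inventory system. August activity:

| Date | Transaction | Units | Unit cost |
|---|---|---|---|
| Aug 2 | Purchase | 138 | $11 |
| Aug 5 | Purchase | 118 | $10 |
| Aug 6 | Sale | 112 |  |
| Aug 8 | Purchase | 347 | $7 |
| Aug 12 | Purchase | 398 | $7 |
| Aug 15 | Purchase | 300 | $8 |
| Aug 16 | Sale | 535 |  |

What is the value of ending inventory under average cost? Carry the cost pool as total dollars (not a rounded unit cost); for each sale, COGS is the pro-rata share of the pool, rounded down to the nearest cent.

After Aug 2: 138 on hand, pool $1,518.00 (≈ $11.0000 each)
After Aug 5: 256 on hand, pool $2,698.00 (≈ $10.5391 each)
Aug 6, sell 112: 112/256 × $2,698.00 → $1,180.37
After Aug 8: 491 on hand, pool $3,946.63 (≈ $8.0379 each)
After Aug 12: 889 on hand, pool $6,732.63 (≈ $7.5733 each)
After Aug 15: 1189 on hand, pool $9,132.63 (≈ $7.6809 each)
Aug 16, sell 535: 535/1189 × $9,132.63 → $4,109.29
Total COGS = $1,180.37 + $4,109.29 = $5,289.66
Ending inventory (cost pool remaining) = $5,023.34

Ending inventory = $5,023.34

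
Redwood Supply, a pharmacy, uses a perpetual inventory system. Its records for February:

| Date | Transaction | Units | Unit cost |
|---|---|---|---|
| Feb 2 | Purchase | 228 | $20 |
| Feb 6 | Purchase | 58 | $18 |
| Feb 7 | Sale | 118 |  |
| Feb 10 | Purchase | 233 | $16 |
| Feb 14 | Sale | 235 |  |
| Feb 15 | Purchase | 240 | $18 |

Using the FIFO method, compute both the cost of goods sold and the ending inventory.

Feb 7, 118 sold [FIFO — oldest first]: 118 @ $20 = $2,360
Feb 14, 235 sold [FIFO — oldest first]: 110 @ $20 + 58 @ $18 + 67 @ $16 = $4,316
Total COGS = $2,360 + $4,316 = $6,676
Ending inventory: 166 @ $16 + 240 @ $18 = $6,976

COGS = $6,676; ending inventory = $6,976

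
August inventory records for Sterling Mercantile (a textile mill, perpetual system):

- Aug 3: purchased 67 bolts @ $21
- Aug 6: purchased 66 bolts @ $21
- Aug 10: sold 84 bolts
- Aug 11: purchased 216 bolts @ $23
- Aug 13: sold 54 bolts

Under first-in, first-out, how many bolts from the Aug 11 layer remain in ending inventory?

Aug 10, 84 sold [FIFO — oldest first]: 67 @ $21 + 17 @ $21 = $1,764
Aug 13, 54 sold [FIFO — oldest first]: 49 @ $21 + 5 @ $23 = $1,144
Total COGS = $1,764 + $1,144 = $2,908
Ending inventory: 211 @ $23 = $4,853
Check: goods available $7,761 = COGS $2,908 + ending $4,853

211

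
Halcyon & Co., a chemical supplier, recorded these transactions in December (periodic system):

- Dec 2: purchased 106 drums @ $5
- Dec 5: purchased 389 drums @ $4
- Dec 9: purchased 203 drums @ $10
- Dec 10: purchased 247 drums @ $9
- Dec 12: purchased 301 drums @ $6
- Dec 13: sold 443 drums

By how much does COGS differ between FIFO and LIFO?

FIFO COGS: 106 @ $5 + 337 @ $4 = $1,878
LIFO COGS: 301 @ $6 + 142 @ $9 = $3,084
Difference = |$1,878 − $3,084| = $1,206

$1,206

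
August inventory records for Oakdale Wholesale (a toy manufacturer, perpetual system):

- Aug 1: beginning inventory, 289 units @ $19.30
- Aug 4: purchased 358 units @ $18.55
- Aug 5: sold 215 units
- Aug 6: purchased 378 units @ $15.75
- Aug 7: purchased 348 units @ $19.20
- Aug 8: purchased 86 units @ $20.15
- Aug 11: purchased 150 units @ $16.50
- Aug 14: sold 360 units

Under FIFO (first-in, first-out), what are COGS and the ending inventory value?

Aug 5, 215 sold [FIFO — oldest first]: 215 @ $19.30 = $4,149.50
Aug 14, 360 sold [FIFO — oldest first]: 74 @ $19.30 + 286 @ $18.55 = $6,733.50
Total COGS = $4,149.50 + $6,733.50 = $10,883.00
Ending inventory: 72 @ $18.55 + 378 @ $15.75 + 348 @ $19.20 + 86 @ $20.15 + 150 @ $16.50 = $18,178.60

COGS = $10,883.00; ending inventory = $18,178.60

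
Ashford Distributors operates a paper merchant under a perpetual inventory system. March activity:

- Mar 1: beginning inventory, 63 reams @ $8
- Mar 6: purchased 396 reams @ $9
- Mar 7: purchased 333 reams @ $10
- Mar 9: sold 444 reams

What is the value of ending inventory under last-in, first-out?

Mar 9, 444 sold [LIFO — newest first]: 333 @ $10 + 111 @ $9 = $4,329
Ending inventory: 63 @ $8 + 285 @ $9 = $3,069

Ending inventory = $3,069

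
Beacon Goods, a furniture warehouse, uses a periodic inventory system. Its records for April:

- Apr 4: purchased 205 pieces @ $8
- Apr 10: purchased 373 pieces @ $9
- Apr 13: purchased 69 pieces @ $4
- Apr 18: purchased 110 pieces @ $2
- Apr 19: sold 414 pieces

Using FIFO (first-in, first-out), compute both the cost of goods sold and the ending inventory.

Apr 19, 414 sold [FIFO — oldest first]: 205 @ $8 + 209 @ $9 = $3,521
Ending inventory: 164 @ $9 + 69 @ $4 + 110 @ $2 = $1,972

COGS = $3,521; ending inventory = $1,972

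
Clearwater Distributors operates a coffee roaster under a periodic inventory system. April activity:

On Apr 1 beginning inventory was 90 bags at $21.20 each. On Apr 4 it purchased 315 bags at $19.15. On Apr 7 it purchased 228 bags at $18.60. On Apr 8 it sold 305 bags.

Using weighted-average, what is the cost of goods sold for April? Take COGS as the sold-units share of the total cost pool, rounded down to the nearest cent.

COGS = $5,869.22

Apr 8, sell 305: 305/633 × $12,181.05 → $5,869.22
Ending inventory (cost pool remaining) = $6,311.83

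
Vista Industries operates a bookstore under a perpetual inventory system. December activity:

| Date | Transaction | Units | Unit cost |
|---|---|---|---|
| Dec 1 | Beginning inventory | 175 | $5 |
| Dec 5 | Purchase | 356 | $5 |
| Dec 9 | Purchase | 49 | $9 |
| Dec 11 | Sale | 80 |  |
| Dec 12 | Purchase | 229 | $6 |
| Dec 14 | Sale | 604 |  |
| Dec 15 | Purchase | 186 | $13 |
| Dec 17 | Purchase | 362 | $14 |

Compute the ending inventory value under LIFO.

Dec 11, 80 sold [LIFO — newest first]: 49 @ $9 + 31 @ $5 = $596
Dec 14, 604 sold [LIFO — newest first]: 229 @ $6 + 325 @ $5 + 50 @ $5 = $3,249
Total COGS = $596 + $3,249 = $3,845
Ending inventory: 125 @ $5 + 186 @ $13 + 362 @ $14 = $8,111

Ending inventory = $8,111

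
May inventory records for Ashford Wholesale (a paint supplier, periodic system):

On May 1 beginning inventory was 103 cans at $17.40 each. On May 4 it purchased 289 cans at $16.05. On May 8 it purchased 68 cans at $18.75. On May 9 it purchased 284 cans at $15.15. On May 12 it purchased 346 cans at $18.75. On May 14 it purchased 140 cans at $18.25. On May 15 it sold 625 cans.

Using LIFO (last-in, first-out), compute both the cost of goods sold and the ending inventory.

May 15, 625 sold [LIFO — newest first]: 140 @ $18.25 + 346 @ $18.75 + 139 @ $15.15 = $11,148.35
Ending inventory: 103 @ $17.40 + 289 @ $16.05 + 68 @ $18.75 + 145 @ $15.15 = $9,902.40

COGS = $11,148.35; ending inventory = $9,902.40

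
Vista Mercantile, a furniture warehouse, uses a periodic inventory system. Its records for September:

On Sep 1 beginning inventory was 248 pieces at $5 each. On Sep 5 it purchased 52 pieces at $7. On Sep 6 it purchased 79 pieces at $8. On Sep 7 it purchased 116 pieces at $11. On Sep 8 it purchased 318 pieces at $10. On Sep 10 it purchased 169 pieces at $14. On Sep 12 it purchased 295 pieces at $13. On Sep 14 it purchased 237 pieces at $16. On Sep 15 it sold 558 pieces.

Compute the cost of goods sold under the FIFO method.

Sep 15, 558 sold [FIFO — oldest first]: 248 @ $5 + 52 @ $7 + 79 @ $8 + 116 @ $11 + 63 @ $10 = $4,142
Ending inventory: 255 @ $10 + 169 @ $14 + 295 @ $13 + 237 @ $16 = $12,543
Check: goods available $16,685 = COGS $4,142 + ending $12,543

COGS = $4,142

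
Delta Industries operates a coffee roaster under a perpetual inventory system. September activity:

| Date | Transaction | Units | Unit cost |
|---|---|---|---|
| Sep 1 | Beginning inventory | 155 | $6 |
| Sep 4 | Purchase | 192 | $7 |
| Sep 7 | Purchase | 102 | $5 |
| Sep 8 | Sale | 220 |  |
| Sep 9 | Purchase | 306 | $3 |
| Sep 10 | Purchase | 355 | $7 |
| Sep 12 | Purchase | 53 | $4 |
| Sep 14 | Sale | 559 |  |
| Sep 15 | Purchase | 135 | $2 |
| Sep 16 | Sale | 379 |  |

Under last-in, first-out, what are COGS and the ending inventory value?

Sep 8, 220 sold [LIFO — newest first]: 102 @ $5 + 118 @ $7 = $1,336
Sep 14, 559 sold [LIFO — newest first]: 53 @ $4 + 355 @ $7 + 151 @ $3 = $3,150
Sep 16, 379 sold [LIFO — newest first]: 135 @ $2 + 155 @ $3 + 74 @ $7 + 15 @ $6 = $1,343
Total COGS = $1,336 + $3,150 + $1,343 = $5,829
Ending inventory: 140 @ $6 = $840

COGS = $5,829; ending inventory = $840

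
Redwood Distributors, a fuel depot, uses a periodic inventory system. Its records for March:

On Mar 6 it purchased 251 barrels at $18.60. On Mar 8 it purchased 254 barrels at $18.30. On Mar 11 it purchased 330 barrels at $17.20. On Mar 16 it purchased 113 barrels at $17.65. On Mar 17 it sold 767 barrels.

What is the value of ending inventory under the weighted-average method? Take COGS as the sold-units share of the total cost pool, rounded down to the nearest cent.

Ending inventory = $3,243.35

Mar 17, sell 767: 767/948 × $16,987.25 → $13,743.90
Ending inventory (cost pool remaining) = $3,243.35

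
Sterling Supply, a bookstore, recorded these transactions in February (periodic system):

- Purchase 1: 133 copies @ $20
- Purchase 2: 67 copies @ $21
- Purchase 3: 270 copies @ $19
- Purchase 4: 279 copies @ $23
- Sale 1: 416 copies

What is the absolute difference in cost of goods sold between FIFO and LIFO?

FIFO COGS: 133 @ $20 + 67 @ $21 + 216 @ $19 = $8,171
LIFO COGS: 279 @ $23 + 137 @ $19 = $9,020
Difference = |$8,171 − $9,020| = $849

$849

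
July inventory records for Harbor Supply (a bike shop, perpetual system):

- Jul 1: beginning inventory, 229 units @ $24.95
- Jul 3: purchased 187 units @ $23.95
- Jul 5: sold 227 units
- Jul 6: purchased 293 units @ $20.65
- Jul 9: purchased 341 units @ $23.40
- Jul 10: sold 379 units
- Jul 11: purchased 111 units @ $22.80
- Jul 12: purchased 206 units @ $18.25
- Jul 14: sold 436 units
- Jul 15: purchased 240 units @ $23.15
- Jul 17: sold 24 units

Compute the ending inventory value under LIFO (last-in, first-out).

Ending inventory = $12,524.35

Jul 5, 227 sold [LIFO — newest first]: 187 @ $23.95 + 40 @ $24.95 = $5,476.65
Jul 10, 379 sold [LIFO — newest first]: 341 @ $23.40 + 38 @ $20.65 = $8,764.10
Jul 14, 436 sold [LIFO — newest first]: 206 @ $18.25 + 111 @ $22.80 + 119 @ $20.65 = $8,747.65
Jul 17, 24 sold [LIFO — newest first]: 24 @ $23.15 = $555.60
Total COGS = $5,476.65 + $8,764.10 + $8,747.65 + $555.60 = $23,544.00
Ending inventory: 189 @ $24.95 + 136 @ $20.65 + 216 @ $23.15 = $12,524.35
Check: goods available $36,068.35 = COGS $23,544.00 + ending $12,524.35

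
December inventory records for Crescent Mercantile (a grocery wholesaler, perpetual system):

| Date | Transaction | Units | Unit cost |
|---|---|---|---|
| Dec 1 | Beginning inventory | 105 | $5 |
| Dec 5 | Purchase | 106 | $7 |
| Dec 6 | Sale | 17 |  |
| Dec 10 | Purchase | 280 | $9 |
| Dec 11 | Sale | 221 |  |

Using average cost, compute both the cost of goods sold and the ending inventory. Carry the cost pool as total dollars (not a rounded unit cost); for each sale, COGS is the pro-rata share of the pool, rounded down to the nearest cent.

After Dec 1: 105 on hand, pool $525.00 (≈ $5.0000 each)
After Dec 5: 211 on hand, pool $1,267.00 (≈ $6.0047 each)
Dec 6, sell 17: 17/211 × $1,267.00 → $102.08
After Dec 10: 474 on hand, pool $3,684.92 (≈ $7.7741 each)
Dec 11, sell 221: 221/474 × $3,684.92 → $1,718.07
Total COGS = $102.08 + $1,718.07 = $1,820.15
Ending inventory (cost pool remaining) = $1,966.85

COGS = $1,820.15; ending inventory = $1,966.85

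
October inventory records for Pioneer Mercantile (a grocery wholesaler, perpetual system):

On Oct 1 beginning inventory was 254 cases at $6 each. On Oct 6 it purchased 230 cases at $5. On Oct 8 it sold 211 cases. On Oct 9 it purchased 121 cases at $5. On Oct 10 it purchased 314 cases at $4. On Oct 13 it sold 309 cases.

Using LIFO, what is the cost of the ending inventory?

Oct 8, 211 sold [LIFO — newest first]: 211 @ $5 = $1,055
Oct 13, 309 sold [LIFO — newest first]: 309 @ $4 = $1,236
Total COGS = $1,055 + $1,236 = $2,291
Ending inventory: 254 @ $6 + 19 @ $5 + 121 @ $5 + 5 @ $4 = $2,244

Ending inventory = $2,244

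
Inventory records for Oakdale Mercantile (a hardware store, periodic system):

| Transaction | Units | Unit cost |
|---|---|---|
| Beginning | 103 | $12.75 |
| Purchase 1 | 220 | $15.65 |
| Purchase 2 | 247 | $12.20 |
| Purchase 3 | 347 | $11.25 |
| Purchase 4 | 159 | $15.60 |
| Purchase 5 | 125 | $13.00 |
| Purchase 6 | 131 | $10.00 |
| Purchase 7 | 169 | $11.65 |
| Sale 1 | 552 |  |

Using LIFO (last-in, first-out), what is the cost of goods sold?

Sale 1 (552) [LIFO — newest first]: 169 @ $11.65 + 131 @ $10.00 + 125 @ $13.00 + 127 @ $15.60 = $6,885.05
Ending inventory: 103 @ $12.75 + 220 @ $15.65 + 247 @ $12.20 + 347 @ $11.25 + 32 @ $15.60 = $12,172.60
Check: goods available $19,057.65 = COGS $6,885.05 + ending $12,172.60

COGS = $6,885.05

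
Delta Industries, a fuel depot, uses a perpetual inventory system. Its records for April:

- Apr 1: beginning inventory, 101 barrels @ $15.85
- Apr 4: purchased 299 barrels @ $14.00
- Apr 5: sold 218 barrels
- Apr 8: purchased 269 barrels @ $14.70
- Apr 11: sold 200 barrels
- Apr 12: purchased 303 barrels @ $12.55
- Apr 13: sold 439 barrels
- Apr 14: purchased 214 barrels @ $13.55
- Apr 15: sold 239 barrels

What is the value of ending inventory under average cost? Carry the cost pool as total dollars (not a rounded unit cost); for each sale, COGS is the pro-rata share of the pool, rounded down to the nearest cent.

After Apr 1: 101 on hand, pool $1,600.85 (≈ $15.8500 each)
After Apr 4: 400 on hand, pool $5,786.85 (≈ $14.4671 each)
Apr 5, sell 218: 218/400 × $5,786.85 → $3,153.83
After Apr 8: 451 on hand, pool $6,587.32 (≈ $14.6060 each)
Apr 11, sell 200: 200/451 × $6,587.32 → $2,921.20
After Apr 12: 554 on hand, pool $7,468.77 (≈ $13.4815 each)
Apr 13, sell 439: 439/554 × $7,468.77 → $5,918.39
After Apr 14: 329 on hand, pool $4,450.08 (≈ $13.5261 each)
Apr 15, sell 239: 239/329 × $4,450.08 → $3,232.73
Total COGS = $3,153.83 + $2,921.20 + $5,918.39 + $3,232.73 = $15,226.15
Ending inventory (cost pool remaining) = $1,217.35

Ending inventory = $1,217.35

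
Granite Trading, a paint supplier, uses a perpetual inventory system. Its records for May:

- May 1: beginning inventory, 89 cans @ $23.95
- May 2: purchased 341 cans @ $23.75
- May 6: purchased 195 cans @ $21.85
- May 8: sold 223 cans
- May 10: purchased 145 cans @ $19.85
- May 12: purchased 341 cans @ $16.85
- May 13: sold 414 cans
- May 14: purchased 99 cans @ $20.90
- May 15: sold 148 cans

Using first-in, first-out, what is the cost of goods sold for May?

COGS = $17,622.05

May 8, 223 sold [FIFO — oldest first]: 89 @ $23.95 + 134 @ $23.75 = $5,314.05
May 13, 414 sold [FIFO — oldest first]: 207 @ $23.75 + 195 @ $21.85 + 12 @ $19.85 = $9,415.20
May 15, 148 sold [FIFO — oldest first]: 133 @ $19.85 + 15 @ $16.85 = $2,892.80
Total COGS = $5,314.05 + $9,415.20 + $2,892.80 = $17,622.05
Ending inventory: 326 @ $16.85 + 99 @ $20.90 = $7,562.20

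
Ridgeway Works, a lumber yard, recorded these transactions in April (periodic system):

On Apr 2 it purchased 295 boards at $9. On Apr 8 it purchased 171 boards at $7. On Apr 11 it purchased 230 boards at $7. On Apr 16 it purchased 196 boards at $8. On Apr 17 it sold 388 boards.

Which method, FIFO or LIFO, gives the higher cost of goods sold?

FIFO

FIFO COGS: 295 @ $9 + 93 @ $7 = $3,306
LIFO COGS: 196 @ $8 + 192 @ $7 = $2,912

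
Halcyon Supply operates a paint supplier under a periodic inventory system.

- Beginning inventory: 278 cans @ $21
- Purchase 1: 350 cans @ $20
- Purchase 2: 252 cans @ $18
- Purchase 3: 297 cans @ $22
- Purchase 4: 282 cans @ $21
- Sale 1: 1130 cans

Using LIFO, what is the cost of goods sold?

Sale 1 (1130) [LIFO — newest first]: 282 @ $21 + 297 @ $22 + 252 @ $18 + 299 @ $20 = $22,972
Ending inventory: 278 @ $21 + 51 @ $20 = $6,858

COGS = $22,972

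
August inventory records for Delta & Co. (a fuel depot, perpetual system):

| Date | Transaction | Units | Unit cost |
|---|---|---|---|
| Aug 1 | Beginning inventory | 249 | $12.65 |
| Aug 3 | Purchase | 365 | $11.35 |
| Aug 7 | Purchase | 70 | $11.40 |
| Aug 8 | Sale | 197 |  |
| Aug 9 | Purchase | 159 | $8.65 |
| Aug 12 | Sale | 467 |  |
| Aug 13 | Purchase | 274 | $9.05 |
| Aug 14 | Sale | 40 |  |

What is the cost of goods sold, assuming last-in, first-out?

COGS = $7,563.60

Aug 8, 197 sold [LIFO — newest first]: 70 @ $11.40 + 127 @ $11.35 = $2,239.45
Aug 12, 467 sold [LIFO — newest first]: 159 @ $8.65 + 238 @ $11.35 + 70 @ $12.65 = $4,962.15
Aug 14, 40 sold [LIFO — newest first]: 40 @ $9.05 = $362.00
Total COGS = $2,239.45 + $4,962.15 + $362.00 = $7,563.60
Ending inventory: 179 @ $12.65 + 234 @ $9.05 = $4,382.05
Check: goods available $11,945.65 = COGS $7,563.60 + ending $4,382.05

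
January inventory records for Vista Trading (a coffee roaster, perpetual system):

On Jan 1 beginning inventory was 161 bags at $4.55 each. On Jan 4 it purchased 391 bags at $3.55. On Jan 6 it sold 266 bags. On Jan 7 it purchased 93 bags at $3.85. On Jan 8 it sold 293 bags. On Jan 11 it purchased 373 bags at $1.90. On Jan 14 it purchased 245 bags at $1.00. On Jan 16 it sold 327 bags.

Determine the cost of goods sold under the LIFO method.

COGS = $2,488.15

Jan 6, 266 sold [LIFO — newest first]: 266 @ $3.55 = $944.30
Jan 8, 293 sold [LIFO — newest first]: 93 @ $3.85 + 125 @ $3.55 + 75 @ $4.55 = $1,143.05
Jan 16, 327 sold [LIFO — newest first]: 245 @ $1.00 + 82 @ $1.90 = $400.80
Total COGS = $944.30 + $1,143.05 + $400.80 = $2,488.15
Ending inventory: 86 @ $4.55 + 291 @ $1.90 = $944.20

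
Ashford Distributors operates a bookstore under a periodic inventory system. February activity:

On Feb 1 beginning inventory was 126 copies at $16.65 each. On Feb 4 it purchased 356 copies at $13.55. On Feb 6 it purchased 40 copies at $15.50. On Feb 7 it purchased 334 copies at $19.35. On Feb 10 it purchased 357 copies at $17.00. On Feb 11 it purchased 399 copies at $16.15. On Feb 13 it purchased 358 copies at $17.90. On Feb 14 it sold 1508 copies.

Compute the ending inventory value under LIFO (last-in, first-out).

Feb 14, 1508 sold [LIFO — newest first]: 358 @ $17.90 + 399 @ $16.15 + 357 @ $17.00 + 334 @ $19.35 + 40 @ $15.50 + 20 @ $13.55 = $26,274.95
Ending inventory: 126 @ $16.65 + 336 @ $13.55 = $6,650.70

Ending inventory = $6,650.70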